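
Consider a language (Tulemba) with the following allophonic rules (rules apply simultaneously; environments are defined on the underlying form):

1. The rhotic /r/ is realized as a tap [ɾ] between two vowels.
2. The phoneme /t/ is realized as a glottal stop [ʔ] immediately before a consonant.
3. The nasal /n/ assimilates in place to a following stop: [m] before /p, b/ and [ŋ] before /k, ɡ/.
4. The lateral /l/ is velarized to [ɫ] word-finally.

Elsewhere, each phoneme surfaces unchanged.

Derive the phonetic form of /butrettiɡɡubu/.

[buʔreʔtiɡɡubu]

/t/ (between /u/ and /r/) occurs immediately before a consonant → [ʔ] by rule 2.
/r/ (between /t/ and /e/) is in the target of rule 1 but the environment (between two vowels) is not met → [r].
/t/ — between /e/ and /t/, immediately before a consonant — surfaces as [ʔ] (rule 2).
/t/ — between /t/ and /i/; rule 2 does not apply here → [t].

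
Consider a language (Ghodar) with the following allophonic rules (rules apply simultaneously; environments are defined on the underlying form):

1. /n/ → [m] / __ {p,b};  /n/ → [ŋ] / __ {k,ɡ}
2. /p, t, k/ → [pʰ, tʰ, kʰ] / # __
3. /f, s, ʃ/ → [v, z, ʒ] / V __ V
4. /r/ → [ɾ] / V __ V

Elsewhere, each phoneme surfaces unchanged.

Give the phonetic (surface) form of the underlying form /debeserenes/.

[debezeɾenes]

/d/ (word-initial) is unaffected → [d].
/e/ stays [e].
/b/ (between /e/ and /e/) is unaffected → [b].
/e/ stays [e].
Rule 3 applies to /s/ (between /e/ and /e/: between two vowels) → [z].
/e/ stays [e].
Rule 4 applies to /r/ (between /e/ and /e/: between two vowels) → [ɾ].
/e/ (between /r/ and /n/): no rule targets it → [e].
/n/ (between /e/ and /e/): rule 1 targets it, but not before a labial or velar stop → unchanged [n].
/e/ (between /n/ and /s/): no rule targets it → [e].
/s/ (word-final) fails the environment for rule 3, so it stays [s].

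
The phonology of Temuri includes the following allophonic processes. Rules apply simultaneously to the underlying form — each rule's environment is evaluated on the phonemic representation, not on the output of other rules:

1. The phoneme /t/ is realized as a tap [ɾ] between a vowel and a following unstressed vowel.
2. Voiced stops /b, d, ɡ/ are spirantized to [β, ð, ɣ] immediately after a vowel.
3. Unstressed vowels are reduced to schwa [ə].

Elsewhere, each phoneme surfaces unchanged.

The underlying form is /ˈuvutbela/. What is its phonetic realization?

/u/ — word-initial; rule 3 does not apply here → [u].
/v/ stays [v].
/u/ (between /v/ and /t/) occurs in an unstressed syllable → [ə] by rule 3.
/t/ (between /u/ and /b/): rule 1 targets it, but not between a vowel and a following unstressed vowel → unchanged [t].
/b/ (between /t/ and /e/) fails the environment for rule 2, so it stays [b].
/e/ meets the environment for rule 3 (in an unstressed syllable) → [ə].
/l/ (between /e/ and /a/): no rule targets it → [l].
/a/ (word-final): in an unstressed syllable, so rule 3 applies → [ə].

[ˈuvətbələ]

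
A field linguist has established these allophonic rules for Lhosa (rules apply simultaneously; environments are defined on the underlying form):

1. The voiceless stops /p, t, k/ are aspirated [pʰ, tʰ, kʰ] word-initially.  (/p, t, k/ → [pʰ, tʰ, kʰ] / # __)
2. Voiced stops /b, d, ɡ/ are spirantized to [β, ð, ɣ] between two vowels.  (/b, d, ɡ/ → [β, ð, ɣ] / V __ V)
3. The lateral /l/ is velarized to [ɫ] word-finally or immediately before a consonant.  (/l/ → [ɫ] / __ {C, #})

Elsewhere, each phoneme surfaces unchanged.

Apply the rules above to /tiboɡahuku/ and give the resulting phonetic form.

Rule 1 applies to /t/ (word-initial: word-initially) → [tʰ].
/i/ — not in any rule's target class → [i].
/b/ — between /i/ and /o/, between two vowels — surfaces as [β] (rule 2).
/o/ — not in any rule's target class → [o].
/ɡ/ (between /o/ and /a/) occurs between two vowels → [ɣ] by rule 2.
/a/ (between /ɡ/ and /h/) is unaffected → [a].
/h/ (between /a/ and /u/): no rule targets it → [h].
/u/ (between /h/ and /k/): no rule targets it → [u].
/k/ (between /u/ and /u/): rule 1 targets it, but not word-initially → unchanged [k].
/u/ stays [u].

[tʰiβoɣahuku]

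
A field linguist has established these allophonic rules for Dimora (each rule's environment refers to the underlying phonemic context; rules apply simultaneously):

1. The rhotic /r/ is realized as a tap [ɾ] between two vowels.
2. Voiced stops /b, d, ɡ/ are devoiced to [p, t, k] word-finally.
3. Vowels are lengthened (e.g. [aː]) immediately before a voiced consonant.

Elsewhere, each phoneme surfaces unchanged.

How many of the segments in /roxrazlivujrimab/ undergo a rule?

6

Segments that undergo a rule: /a/ → [aː] (rule 3); /i/ → [iː] (rule 3); /u/ → [uː] (rule 3); /i/ → [iː] (rule 3); /a/ → [aː] (rule 3); /b/ → [p] (rule 2).
All other segments surface unchanged.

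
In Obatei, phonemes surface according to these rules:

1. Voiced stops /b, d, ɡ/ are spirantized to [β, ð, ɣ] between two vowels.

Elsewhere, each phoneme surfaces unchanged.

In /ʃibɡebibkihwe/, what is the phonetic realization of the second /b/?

Rule 1 applies to /b/ (between /e/ and /i/: between two vowels) → [β].

[β]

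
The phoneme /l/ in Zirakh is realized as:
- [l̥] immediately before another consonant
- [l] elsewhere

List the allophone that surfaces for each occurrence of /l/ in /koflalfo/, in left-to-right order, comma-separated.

Occurrence 1 (position 4): no conditioning environment matches → elsewhere allophone [l].
Occurrence 2 (position 6): immediately before another consonant → [l̥].

[l], [l̥]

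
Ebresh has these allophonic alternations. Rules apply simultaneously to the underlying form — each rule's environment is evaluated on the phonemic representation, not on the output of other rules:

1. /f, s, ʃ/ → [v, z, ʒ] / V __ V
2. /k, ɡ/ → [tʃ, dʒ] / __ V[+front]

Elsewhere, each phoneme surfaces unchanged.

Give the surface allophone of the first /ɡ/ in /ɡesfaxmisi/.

/ɡ/ (word-initial) occurs before a front vowel → [dʒ] by rule 2.

[dʒ]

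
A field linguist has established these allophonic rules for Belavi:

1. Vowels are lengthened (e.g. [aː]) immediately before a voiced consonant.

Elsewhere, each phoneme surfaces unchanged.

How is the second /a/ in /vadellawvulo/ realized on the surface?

[aː]

/a/ meets the environment for rule 1 (before a voiced consonant) → [aː].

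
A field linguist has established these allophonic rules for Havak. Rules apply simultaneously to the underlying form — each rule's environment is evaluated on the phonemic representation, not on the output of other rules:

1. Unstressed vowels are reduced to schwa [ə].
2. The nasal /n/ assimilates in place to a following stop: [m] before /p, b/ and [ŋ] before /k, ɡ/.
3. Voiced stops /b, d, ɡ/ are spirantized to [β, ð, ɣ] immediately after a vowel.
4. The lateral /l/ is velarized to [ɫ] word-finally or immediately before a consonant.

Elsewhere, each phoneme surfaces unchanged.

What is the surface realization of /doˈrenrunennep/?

[dəˈrenrənənnəp]

/d/ (word-initial) fails the environment for rule 3, so it stays [d].
Rule 1 applies to /o/ (between /d/ and /r/: in an unstressed syllable) → [ə].
/r/ — not in any rule's target class → [r].
/e/ — between /r/ and /n/; rule 1 does not apply here → [e].
/n/ — between /e/ and /r/; rule 2 does not apply here → [n].
/r/ — not in any rule's target class → [r].
/u/ meets the environment for rule 1 (in an unstressed syllable) → [ə].
/n/ — between /u/ and /e/; rule 2 does not apply here → [n].
/e/ (between /n/ and /n/) occurs in an unstressed syllable → [ə] by rule 1.
/n/ — between /e/ and /n/; rule 2 does not apply here → [n].
/n/ (between /n/ and /e/): rule 2 targets it, but not before a labial or velar stop → unchanged [n].
/e/ (between /n/ and /p/) occurs in an unstressed syllable → [ə] by rule 1.
/p/ stays [p].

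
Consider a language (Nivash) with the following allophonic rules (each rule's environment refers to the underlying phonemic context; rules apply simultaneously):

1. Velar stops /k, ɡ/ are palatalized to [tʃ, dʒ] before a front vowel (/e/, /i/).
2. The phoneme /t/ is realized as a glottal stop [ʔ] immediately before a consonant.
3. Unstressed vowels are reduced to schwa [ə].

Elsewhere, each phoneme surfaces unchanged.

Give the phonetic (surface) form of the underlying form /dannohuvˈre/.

/d/ (word-initial) is unaffected → [d].
/a/ (between /d/ and /n/): in an unstressed syllable, so rule 3 applies → [ə].
/n/ (between /a/ and /n/): no rule targets it → [n].
/n/ (between /n/ and /o/) is unaffected → [n].
/o/ meets the environment for rule 3 (in an unstressed syllable) → [ə].
/h/ — not in any rule's target class → [h].
/u/ — between /h/ and /v/, in an unstressed syllable — surfaces as [ə] (rule 3).
/v/ stays [v].
/r/ (between /v/ and /e/) is unaffected → [r].
/e/ (word-final): rule 3 targets it, but not in an unstressed syllable → unchanged [e].

[dənnəhəvˈre]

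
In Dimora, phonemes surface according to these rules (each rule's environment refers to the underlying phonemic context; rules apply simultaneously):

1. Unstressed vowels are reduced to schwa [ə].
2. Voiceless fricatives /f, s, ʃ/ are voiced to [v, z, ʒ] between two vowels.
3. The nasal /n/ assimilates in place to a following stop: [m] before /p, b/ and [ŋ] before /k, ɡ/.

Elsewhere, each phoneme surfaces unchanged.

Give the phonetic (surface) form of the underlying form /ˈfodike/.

/f/ (word-initial) is in the target of rule 2 but the environment (between two vowels) is not met → [f].
/o/ (between /f/ and /d/) is in the target of rule 1 but the environment (in an unstressed syllable) is not met → [o].
/d/ (between /o/ and /i/): no rule targets it → [d].
/i/ — between /d/ and /k/, in an unstressed syllable — surfaces as [ə] (rule 1).
/k/ (between /i/ and /e/) is unaffected → [k].
/e/ (word-final): in an unstressed syllable, so rule 1 applies → [ə].

[ˈfodəkə]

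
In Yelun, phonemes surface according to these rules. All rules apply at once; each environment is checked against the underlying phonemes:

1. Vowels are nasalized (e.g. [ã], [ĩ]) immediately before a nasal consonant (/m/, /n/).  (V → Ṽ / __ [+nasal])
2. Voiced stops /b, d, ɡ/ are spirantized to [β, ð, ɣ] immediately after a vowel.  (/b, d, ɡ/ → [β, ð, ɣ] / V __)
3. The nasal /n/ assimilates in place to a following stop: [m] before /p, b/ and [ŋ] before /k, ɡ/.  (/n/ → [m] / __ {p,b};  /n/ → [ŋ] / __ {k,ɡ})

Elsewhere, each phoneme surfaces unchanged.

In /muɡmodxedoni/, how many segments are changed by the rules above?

Segments that undergo a rule: /ɡ/ → [ɣ] (rule 2); /d/ → [ð] (rule 2); /d/ → [ð] (rule 2); /o/ → [õ] (rule 1).
All other segments surface unchanged.

4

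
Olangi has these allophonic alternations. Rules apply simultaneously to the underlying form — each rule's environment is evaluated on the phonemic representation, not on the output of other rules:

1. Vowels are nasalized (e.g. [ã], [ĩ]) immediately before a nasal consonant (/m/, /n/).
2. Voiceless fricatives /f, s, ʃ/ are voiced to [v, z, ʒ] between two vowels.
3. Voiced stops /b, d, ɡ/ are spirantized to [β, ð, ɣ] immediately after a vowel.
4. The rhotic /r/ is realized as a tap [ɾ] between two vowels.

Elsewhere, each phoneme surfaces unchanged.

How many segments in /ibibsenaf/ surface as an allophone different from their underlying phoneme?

3

Segments that undergo a rule: /b/ → [β] (rule 3); /b/ → [β] (rule 3); /e/ → [ẽ] (rule 1).
All other segments surface unchanged.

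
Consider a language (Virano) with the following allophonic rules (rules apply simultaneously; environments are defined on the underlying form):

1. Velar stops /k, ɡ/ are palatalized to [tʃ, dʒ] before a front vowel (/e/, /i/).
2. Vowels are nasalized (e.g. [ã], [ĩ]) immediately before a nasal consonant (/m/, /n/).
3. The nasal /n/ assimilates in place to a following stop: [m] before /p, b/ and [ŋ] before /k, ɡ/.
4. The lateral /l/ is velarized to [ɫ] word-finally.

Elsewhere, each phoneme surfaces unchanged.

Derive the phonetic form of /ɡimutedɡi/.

/ɡ/ (word-initial): before a front vowel, so rule 1 applies → [dʒ].
/i/ — between /ɡ/ and /m/, before a nasal consonant — surfaces as [ĩ] (rule 2).
/m/ (between /i/ and /u/): no rule targets it → [m].
/u/ — between /m/ and /t/; rule 2 does not apply here → [u].
/t/ (between /u/ and /e/) is unaffected → [t].
/e/ (between /t/ and /d/): rule 2 targets it, but not before a nasal consonant → unchanged [e].
/d/ (between /e/ and /ɡ/) is unaffected → [d].
/ɡ/ meets the environment for rule 1 (before a front vowel) → [dʒ].
/i/ (word-final) is in the target of rule 2 but the environment (before a nasal consonant) is not met → [i].

[dʒĩmuteddʒi]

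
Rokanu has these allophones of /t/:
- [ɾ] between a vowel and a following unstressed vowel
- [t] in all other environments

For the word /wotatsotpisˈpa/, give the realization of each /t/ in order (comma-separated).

Occurrence 1 (position 3): between a vowel and a following unstressed vowel → [ɾ].
Occurrence 2 (position 5): no conditioning environment matches → elsewhere allophone [t].
Occurrence 3 (position 8): no conditioning environment matches → elsewhere allophone [t].

[ɾ], [t], [t]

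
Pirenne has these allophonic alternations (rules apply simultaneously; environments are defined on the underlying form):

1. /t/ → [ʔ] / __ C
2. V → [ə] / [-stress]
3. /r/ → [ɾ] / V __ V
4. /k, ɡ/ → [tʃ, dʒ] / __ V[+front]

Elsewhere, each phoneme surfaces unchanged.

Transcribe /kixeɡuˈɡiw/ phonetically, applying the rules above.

[tʃəxəɡəˈdʒiw]

/k/ (word-initial): before a front vowel, so rule 4 applies → [tʃ].
/i/ meets the environment for rule 2 (in an unstressed syllable) → [ə].
/e/ meets the environment for rule 2 (in an unstressed syllable) → [ə].
/ɡ/ (between /e/ and /u/): rule 4 targets it, but not before a front vowel → unchanged [ɡ].
/u/ — between /ɡ/ and /ɡ/, in an unstressed syllable — surfaces as [ə] (rule 2).
/ɡ/ — between /u/ and /i/, before a front vowel — surfaces as [dʒ] (rule 4).
/i/ — between /ɡ/ and /w/; rule 2 does not apply here → [i].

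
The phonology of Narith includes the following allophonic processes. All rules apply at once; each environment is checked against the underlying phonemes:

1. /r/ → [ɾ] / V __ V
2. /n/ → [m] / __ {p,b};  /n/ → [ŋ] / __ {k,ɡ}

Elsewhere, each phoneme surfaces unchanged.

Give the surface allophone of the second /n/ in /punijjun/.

[n]

/n/ (word-final): rule 2 targets it, but not before a labial or velar stop → unchanged [n].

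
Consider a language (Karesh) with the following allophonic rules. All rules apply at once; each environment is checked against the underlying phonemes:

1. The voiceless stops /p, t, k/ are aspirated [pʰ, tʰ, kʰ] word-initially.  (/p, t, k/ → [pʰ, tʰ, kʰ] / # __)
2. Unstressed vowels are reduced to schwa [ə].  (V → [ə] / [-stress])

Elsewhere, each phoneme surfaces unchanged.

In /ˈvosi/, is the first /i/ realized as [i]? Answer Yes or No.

No

Rule 2 applies to /i/ (word-final: in an unstressed syllable) → [ə].
The actual realization is [ə], not [i].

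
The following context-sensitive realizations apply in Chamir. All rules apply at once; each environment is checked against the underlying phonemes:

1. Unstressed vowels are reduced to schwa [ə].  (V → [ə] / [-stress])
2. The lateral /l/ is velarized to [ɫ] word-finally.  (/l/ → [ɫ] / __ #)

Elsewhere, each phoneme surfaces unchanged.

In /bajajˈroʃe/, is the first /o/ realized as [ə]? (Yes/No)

No

/o/ — between /r/ and /ʃ/; rule 1 does not apply here → [o].
The actual realization is [o], not [ə].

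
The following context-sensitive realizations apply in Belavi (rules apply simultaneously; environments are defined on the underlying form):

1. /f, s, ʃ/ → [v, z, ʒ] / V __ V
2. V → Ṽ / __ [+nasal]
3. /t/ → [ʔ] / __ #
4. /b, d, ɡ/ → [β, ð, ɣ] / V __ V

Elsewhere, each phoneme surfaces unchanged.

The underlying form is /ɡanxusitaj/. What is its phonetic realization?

[ɡãnxuzitaj]

/ɡ/ — word-initial; rule 4 does not apply here → [ɡ].
Rule 2 applies to /a/ (between /ɡ/ and /n/: before a nasal consonant) → [ã].
/n/ (between /a/ and /x/) is unaffected → [n].
/x/ (between /n/ and /u/): no rule targets it → [x].
/u/ (between /x/ and /s/) is in the target of rule 2 but the environment (before a nasal consonant) is not met → [u].
/s/ meets the environment for rule 1 (between two vowels) → [z].
/i/ (between /s/ and /t/) fails the environment for rule 2, so it stays [i].
/t/ — between /i/ and /a/; rule 3 does not apply here → [t].
/a/ (between /t/ and /j/) fails the environment for rule 2, so it stays [a].
/j/ — not in any rule's target class → [j].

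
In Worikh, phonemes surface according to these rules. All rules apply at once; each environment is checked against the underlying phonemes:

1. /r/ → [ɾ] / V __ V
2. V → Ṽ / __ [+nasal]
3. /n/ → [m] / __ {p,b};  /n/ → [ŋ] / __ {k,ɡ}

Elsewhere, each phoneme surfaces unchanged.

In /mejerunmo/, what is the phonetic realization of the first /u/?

/u/ — between /r/ and /n/, before a nasal consonant — surfaces as [ũ] (rule 2).

[ũ]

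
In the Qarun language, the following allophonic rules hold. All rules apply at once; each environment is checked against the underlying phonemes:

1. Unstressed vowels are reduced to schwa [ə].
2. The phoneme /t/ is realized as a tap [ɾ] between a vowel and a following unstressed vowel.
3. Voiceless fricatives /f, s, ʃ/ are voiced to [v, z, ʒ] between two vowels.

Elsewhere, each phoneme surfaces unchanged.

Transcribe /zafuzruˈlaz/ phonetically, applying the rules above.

/z/ stays [z].
/a/ — between /z/ and /f/, in an unstressed syllable — surfaces as [ə] (rule 1).
/f/ — between /a/ and /u/, between two vowels — surfaces as [v] (rule 3).
/u/ (between /f/ and /z/) occurs in an unstressed syllable → [ə] by rule 1.
/z/ stays [z].
/r/ — not in any rule's target class → [r].
/u/ — between /r/ and /l/, in an unstressed syllable — surfaces as [ə] (rule 1).
/l/ stays [l].
/a/ (between /l/ and /z/) fails the environment for rule 1, so it stays [a].
/z/ (word-final): no rule targets it → [z].

[zəvəzrəˈlaz]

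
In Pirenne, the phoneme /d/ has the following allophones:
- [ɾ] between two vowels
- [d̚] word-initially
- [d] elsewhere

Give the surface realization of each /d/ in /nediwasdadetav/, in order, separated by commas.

[ɾ], [d], [ɾ]

Occurrence 1 (position 3): between two vowels → [ɾ].
Occurrence 2 (position 8): no conditioning environment matches → elsewhere allophone [d].
Occurrence 3 (position 10): between two vowels → [ɾ].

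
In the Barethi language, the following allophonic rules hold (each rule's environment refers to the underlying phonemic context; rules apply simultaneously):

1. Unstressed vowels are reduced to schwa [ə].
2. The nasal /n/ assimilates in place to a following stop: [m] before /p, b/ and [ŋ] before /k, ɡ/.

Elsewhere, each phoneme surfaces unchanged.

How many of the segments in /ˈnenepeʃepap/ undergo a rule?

4

Segments that undergo a rule: /e/ → [ə] (rule 1); /e/ → [ə] (rule 1); /e/ → [ə] (rule 1); /a/ → [ə] (rule 1).
All other segments surface unchanged.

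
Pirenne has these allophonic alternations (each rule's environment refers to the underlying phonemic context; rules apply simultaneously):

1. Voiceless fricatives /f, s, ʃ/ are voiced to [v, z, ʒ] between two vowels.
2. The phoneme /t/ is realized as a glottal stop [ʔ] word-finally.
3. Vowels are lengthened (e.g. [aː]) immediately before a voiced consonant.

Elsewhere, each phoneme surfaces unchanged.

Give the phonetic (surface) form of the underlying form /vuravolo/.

[vuːraːvoːlo]

/v/ stays [v].
Rule 3 applies to /u/ (between /v/ and /r/: before a voiced consonant) → [uː].
/r/ (between /u/ and /a/) is unaffected → [r].
/a/ (between /r/ and /v/): before a voiced consonant, so rule 3 applies → [aː].
/v/ stays [v].
/o/ (between /v/ and /l/) occurs before a voiced consonant → [oː] by rule 3.
/l/ stays [l].
/o/ (word-final): rule 3 targets it, but not before a voiced consonant → unchanged [o].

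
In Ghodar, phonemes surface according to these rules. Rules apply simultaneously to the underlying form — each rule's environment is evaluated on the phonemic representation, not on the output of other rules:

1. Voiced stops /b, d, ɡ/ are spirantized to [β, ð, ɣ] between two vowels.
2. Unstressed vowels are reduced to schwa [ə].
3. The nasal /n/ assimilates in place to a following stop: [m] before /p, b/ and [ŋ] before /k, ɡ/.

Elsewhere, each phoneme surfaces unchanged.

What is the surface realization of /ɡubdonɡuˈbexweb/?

/ɡ/ (word-initial) fails the environment for rule 1, so it stays [ɡ].
/u/ meets the environment for rule 2 (in an unstressed syllable) → [ə].
/b/ — between /u/ and /d/; rule 1 does not apply here → [b].
/d/ (between /b/ and /o/) fails the environment for rule 1, so it stays [d].
/o/ (between /d/ and /n/) occurs in an unstressed syllable → [ə] by rule 2.
/n/ meets the environment for rule 3 (before a labial or velar stop) → [ŋ].
/ɡ/ (between /n/ and /u/) is in the target of rule 1 but the environment (between two vowels) is not met → [ɡ].
/u/ — between /ɡ/ and /b/, in an unstressed syllable — surfaces as [ə] (rule 2).
/b/ — between /u/ and /e/, between two vowels — surfaces as [β] (rule 1).
/e/ — between /b/ and /x/; rule 2 does not apply here → [e].
/e/ meets the environment for rule 2 (in an unstressed syllable) → [ə].
/b/ (word-final): rule 1 targets it, but not between two vowels → unchanged [b].

[ɡəbdəŋɡəˈβexwəb]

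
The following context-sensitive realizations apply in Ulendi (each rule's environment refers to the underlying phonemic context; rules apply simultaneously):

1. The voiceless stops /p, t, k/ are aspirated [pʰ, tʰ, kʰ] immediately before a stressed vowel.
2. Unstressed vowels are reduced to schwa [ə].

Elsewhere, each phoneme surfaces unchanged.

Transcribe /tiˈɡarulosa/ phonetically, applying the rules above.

/t/ (word-initial) fails the environment for rule 1, so it stays [t].
Rule 2 applies to /i/ (between /t/ and /ɡ/: in an unstressed syllable) → [ə].
/ɡ/ (between /i/ and /a/) is unaffected → [ɡ].
/a/ (between /ɡ/ and /r/): rule 2 targets it, but not in an unstressed syllable → unchanged [a].
/r/ (between /a/ and /u/): no rule targets it → [r].
/u/ meets the environment for rule 2 (in an unstressed syllable) → [ə].
/l/ (between /u/ and /o/): no rule targets it → [l].
/o/ (between /l/ and /s/) occurs in an unstressed syllable → [ə] by rule 2.
/s/ (between /o/ and /a/) is unaffected → [s].
/a/ (word-final): in an unstressed syllable, so rule 2 applies → [ə].

[təˈɡarələsə]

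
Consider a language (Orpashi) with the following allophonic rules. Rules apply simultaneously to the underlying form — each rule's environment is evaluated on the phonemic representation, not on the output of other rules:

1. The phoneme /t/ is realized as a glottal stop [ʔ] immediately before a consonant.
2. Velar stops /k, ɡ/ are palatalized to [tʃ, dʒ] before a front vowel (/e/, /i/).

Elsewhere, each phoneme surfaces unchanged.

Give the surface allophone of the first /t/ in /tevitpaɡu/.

/t/ (word-initial) is in the target of rule 1 but the environment (immediately before a consonant) is not met → [t].

[t]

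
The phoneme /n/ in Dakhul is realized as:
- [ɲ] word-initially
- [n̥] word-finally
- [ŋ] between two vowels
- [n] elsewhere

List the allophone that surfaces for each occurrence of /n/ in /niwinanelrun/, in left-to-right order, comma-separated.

[ɲ], [ŋ], [ŋ], [n̥]

Occurrence 1 (position 1): word-initially → [ɲ].
Occurrence 2 (position 5): between two vowels → [ŋ].
Occurrence 3 (position 7): between two vowels → [ŋ].
Occurrence 4 (position 12): word-finally → [n̥].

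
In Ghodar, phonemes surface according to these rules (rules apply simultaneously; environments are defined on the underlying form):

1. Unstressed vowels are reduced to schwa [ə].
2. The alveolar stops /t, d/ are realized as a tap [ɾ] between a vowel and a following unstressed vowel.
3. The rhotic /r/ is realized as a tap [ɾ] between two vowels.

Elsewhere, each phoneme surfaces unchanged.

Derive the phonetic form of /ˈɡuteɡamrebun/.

/ɡ/ — not in any rule's target class → [ɡ].
/u/ — between /ɡ/ and /t/; rule 1 does not apply here → [u].
/t/ (between /u/ and /e/): between a vowel and a following unstressed vowel, so rule 2 applies → [ɾ].
/e/ — between /t/ and /ɡ/, in an unstressed syllable — surfaces as [ə] (rule 1).
/ɡ/ stays [ɡ].
/a/ — between /ɡ/ and /m/, in an unstressed syllable — surfaces as [ə] (rule 1).
/m/ (between /a/ and /r/): no rule targets it → [m].
/r/ (between /m/ and /e/): rule 3 targets it, but not between two vowels → unchanged [r].
/e/ meets the environment for rule 1 (in an unstressed syllable) → [ə].
/b/ (between /e/ and /u/): no rule targets it → [b].
/u/ (between /b/ and /n/) occurs in an unstressed syllable → [ə] by rule 1.
/n/ — not in any rule's target class → [n].

[ˈɡuɾəɡəmrəbən]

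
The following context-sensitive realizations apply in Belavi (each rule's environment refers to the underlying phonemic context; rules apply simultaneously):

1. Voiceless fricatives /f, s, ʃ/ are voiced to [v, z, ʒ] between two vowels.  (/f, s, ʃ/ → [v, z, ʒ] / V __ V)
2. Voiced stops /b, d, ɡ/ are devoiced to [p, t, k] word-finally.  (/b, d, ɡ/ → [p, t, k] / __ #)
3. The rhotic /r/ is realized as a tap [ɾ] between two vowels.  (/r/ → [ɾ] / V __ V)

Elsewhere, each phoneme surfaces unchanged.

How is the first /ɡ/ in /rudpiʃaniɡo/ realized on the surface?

[ɡ]

/ɡ/ (between /i/ and /o/) fails the environment for rule 2, so it stays [ɡ].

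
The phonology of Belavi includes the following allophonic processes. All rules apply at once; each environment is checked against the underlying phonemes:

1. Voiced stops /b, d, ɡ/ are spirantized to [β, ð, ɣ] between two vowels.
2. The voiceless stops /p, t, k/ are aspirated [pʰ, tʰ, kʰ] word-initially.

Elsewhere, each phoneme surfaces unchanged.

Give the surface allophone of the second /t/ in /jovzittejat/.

[t]

/t/ (between /t/ and /e/) is in the target of rule 2 but the environment (word-initially) is not met → [t].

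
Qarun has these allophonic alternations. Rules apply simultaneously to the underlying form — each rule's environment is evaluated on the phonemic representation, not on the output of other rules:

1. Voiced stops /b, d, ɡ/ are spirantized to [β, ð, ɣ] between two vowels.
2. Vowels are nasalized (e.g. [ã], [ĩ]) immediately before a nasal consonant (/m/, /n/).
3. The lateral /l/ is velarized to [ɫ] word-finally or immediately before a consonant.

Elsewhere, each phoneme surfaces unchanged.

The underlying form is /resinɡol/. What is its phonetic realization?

[resĩnɡoɫ]

/r/ (word-initial) is unaffected → [r].
/e/ (between /r/ and /s/) fails the environment for rule 2, so it stays [e].
/s/ — not in any rule's target class → [s].
/i/ (between /s/ and /n/): before a nasal consonant, so rule 2 applies → [ĩ].
/n/ stays [n].
/ɡ/ (between /n/ and /o/): rule 1 targets it, but not between two vowels → unchanged [ɡ].
/o/ (between /ɡ/ and /l/) fails the environment for rule 2, so it stays [o].
/l/ (word-final): word-finally or immediately before a consonant, so rule 3 applies → [ɫ].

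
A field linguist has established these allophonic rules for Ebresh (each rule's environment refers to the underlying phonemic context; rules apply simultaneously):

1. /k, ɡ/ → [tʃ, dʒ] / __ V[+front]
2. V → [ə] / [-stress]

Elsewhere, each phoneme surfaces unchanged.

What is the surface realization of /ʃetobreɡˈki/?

[ʃətəbrəɡˈtʃi]

/ʃ/ (word-initial): no rule targets it → [ʃ].
/e/ — between /ʃ/ and /t/, in an unstressed syllable — surfaces as [ə] (rule 2).
/t/ — not in any rule's target class → [t].
/o/ (between /t/ and /b/): in an unstressed syllable, so rule 2 applies → [ə].
/b/ (between /o/ and /r/) is unaffected → [b].
/r/ — not in any rule's target class → [r].
/e/ meets the environment for rule 2 (in an unstressed syllable) → [ə].
/ɡ/ (between /e/ and /k/) is in the target of rule 1 but the environment (before a front vowel) is not met → [ɡ].
/k/ — between /ɡ/ and /i/, before a front vowel — surfaces as [tʃ] (rule 1).
/i/ — word-final; rule 2 does not apply here → [i].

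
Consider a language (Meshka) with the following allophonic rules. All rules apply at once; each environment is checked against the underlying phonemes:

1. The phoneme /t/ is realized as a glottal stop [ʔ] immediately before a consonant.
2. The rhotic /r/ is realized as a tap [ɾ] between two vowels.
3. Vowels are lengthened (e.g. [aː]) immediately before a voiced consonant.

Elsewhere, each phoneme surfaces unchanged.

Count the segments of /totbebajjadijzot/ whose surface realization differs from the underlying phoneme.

5

Segments that undergo a rule: /t/ → [ʔ] (rule 1); /e/ → [eː] (rule 3); /a/ → [aː] (rule 3); /a/ → [aː] (rule 3); /i/ → [iː] (rule 3).
All other segments surface unchanged.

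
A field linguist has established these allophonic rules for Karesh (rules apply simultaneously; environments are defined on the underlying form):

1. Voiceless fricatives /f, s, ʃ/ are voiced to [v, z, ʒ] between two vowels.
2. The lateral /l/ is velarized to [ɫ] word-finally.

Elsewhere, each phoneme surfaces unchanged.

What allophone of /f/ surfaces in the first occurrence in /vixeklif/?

[f]

/f/ (word-final) fails the environment for rule 1, so it stays [f].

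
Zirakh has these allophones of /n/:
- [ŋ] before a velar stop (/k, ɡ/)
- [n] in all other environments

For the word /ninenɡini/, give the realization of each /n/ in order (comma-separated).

[n], [n], [ŋ], [n]

Occurrence 1 (position 1): no conditioning environment matches → elsewhere allophone [n].
Occurrence 2 (position 3): no conditioning environment matches → elsewhere allophone [n].
Occurrence 3 (position 5): before a velar stop → [ŋ].
Occurrence 4 (position 8): no conditioning environment matches → elsewhere allophone [n].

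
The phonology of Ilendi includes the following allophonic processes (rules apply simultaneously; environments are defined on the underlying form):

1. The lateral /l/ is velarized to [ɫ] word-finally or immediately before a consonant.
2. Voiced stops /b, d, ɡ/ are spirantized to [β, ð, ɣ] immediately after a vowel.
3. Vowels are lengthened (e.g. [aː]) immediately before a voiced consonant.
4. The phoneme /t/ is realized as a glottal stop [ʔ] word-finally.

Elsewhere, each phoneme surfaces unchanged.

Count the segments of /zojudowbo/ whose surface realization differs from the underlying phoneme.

Segments that undergo a rule: /o/ → [oː] (rule 3); /u/ → [uː] (rule 3); /d/ → [ð] (rule 2); /o/ → [oː] (rule 3).
All other segments surface unchanged.

4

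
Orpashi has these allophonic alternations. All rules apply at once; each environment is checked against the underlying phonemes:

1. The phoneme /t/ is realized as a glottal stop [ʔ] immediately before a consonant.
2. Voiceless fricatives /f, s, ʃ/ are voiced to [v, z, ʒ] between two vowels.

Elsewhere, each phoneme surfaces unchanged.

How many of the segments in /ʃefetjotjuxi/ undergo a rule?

3

Segments that undergo a rule: /f/ → [v] (rule 2); /t/ → [ʔ] (rule 1); /t/ → [ʔ] (rule 1).
All other segments surface unchanged.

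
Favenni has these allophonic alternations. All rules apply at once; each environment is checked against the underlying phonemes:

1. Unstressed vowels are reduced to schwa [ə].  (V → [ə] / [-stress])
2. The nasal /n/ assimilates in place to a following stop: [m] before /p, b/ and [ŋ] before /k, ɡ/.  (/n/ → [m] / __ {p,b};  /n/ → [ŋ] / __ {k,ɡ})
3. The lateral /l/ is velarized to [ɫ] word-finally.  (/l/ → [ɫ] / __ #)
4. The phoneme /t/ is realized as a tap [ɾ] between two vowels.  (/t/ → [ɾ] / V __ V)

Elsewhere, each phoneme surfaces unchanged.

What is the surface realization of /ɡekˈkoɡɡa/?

[ɡəkˈkoɡɡə]

/ɡ/ (word-initial) is unaffected → [ɡ].
/e/ (between /ɡ/ and /k/) occurs in an unstressed syllable → [ə] by rule 1.
/k/ — not in any rule's target class → [k].
/k/ (between /k/ and /o/) is unaffected → [k].
/o/ (between /k/ and /ɡ/) fails the environment for rule 1, so it stays [o].
/ɡ/ (between /o/ and /ɡ/) is unaffected → [ɡ].
/ɡ/ stays [ɡ].
/a/ (word-final): in an unstressed syllable, so rule 1 applies → [ə].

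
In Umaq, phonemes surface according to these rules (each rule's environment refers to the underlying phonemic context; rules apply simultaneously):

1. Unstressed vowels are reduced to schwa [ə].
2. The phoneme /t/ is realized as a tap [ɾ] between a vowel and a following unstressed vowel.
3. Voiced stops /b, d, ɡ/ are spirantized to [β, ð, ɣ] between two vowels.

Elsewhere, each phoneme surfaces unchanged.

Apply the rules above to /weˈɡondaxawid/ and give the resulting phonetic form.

[wəˈɣondəxəwəd]

/w/ — not in any rule's target class → [w].
/e/ (between /w/ and /ɡ/) occurs in an unstressed syllable → [ə] by rule 1.
/ɡ/ (between /e/ and /o/): between two vowels, so rule 3 applies → [ɣ].
/o/ (between /ɡ/ and /n/) is in the target of rule 1 but the environment (in an unstressed syllable) is not met → [o].
/n/ (between /o/ and /d/): no rule targets it → [n].
/d/ (between /n/ and /a/) fails the environment for rule 3, so it stays [d].
/a/ meets the environment for rule 1 (in an unstressed syllable) → [ə].
/x/ (between /a/ and /a/) is unaffected → [x].
/a/ (between /x/ and /w/): in an unstressed syllable, so rule 1 applies → [ə].
/w/ stays [w].
/i/ (between /w/ and /d/): in an unstressed syllable, so rule 1 applies → [ə].
/d/ (word-final): rule 3 targets it, but not between two vowels → unchanged [d].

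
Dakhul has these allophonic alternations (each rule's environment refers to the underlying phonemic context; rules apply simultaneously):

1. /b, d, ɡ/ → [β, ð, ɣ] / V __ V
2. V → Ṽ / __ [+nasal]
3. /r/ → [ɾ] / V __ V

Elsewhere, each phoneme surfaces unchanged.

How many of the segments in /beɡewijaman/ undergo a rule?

3

Segments that undergo a rule: /ɡ/ → [ɣ] (rule 1); /a/ → [ã] (rule 2); /a/ → [ã] (rule 2).
All other segments surface unchanged.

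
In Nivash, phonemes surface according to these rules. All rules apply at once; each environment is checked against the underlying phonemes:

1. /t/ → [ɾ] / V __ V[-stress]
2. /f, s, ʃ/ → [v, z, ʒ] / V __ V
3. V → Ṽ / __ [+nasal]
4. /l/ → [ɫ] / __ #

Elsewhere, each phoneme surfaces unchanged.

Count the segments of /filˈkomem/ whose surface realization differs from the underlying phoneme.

2

Segments that undergo a rule: /o/ → [õ] (rule 3); /e/ → [ẽ] (rule 3).
All other segments surface unchanged.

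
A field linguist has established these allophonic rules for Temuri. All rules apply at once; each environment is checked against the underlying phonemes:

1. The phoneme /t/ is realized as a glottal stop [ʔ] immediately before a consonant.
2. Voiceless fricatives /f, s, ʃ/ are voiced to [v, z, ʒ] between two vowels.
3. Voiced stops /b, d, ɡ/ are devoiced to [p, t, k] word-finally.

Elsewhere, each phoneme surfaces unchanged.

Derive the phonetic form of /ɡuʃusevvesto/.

[ɡuʒuzevvesto]

/ɡ/ (word-initial) is in the target of rule 3 but the environment (word-finally) is not met → [ɡ].
/u/ (between /ɡ/ and /ʃ/) is unaffected → [u].
/ʃ/ (between /u/ and /u/) occurs between two vowels → [ʒ] by rule 2.
/u/ (between /ʃ/ and /s/) is unaffected → [u].
Rule 2 applies to /s/ (between /u/ and /e/: between two vowels) → [z].
/e/ — not in any rule's target class → [e].
/v/ stays [v].
/v/ — not in any rule's target class → [v].
/e/ stays [e].
/s/ (between /e/ and /t/) fails the environment for rule 2, so it stays [s].
/t/ — between /s/ and /o/; rule 1 does not apply here → [t].
/o/ (word-final): no rule targets it → [o].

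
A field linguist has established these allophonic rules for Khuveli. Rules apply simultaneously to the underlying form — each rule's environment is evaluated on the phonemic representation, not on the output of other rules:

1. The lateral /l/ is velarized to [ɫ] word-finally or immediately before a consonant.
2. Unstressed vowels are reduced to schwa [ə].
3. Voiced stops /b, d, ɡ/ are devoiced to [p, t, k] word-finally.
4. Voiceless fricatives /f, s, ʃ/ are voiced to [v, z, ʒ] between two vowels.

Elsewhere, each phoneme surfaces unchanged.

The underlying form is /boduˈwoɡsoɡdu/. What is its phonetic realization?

[bədəˈwoɡsəɡdə]

/b/ (word-initial): rule 3 targets it, but not word-finally → unchanged [b].
/o/ (between /b/ and /d/) occurs in an unstressed syllable → [ə] by rule 2.
/d/ (between /o/ and /u/) is in the target of rule 3 but the environment (word-finally) is not met → [d].
/u/ (between /d/ and /w/): in an unstressed syllable, so rule 2 applies → [ə].
/w/ — not in any rule's target class → [w].
/o/ — between /w/ and /ɡ/; rule 2 does not apply here → [o].
/ɡ/ (between /o/ and /s/) fails the environment for rule 3, so it stays [ɡ].
/s/ (between /ɡ/ and /o/) fails the environment for rule 4, so it stays [s].
/o/ (between /s/ and /ɡ/): in an unstressed syllable, so rule 2 applies → [ə].
/ɡ/ (between /o/ and /d/) fails the environment for rule 3, so it stays [ɡ].
/d/ (between /ɡ/ and /u/): rule 3 targets it, but not word-finally → unchanged [d].
/u/ meets the environment for rule 2 (in an unstressed syllable) → [ə].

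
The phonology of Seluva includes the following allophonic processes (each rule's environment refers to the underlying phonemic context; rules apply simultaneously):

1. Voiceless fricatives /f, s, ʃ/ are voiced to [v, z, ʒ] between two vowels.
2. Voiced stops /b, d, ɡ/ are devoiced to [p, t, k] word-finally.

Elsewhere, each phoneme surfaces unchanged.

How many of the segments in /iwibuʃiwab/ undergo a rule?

Segments that undergo a rule: /ʃ/ → [ʒ] (rule 1); /b/ → [p] (rule 2).
All other segments surface unchanged.

2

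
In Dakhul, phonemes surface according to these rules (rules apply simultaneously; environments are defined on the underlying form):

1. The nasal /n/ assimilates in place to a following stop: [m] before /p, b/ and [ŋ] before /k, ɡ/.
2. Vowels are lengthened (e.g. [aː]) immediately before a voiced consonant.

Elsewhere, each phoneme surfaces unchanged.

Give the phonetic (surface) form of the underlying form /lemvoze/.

/l/ (word-initial) is unaffected → [l].
/e/ — between /l/ and /m/, before a voiced consonant — surfaces as [eː] (rule 2).
/m/ — not in any rule's target class → [m].
/v/ — not in any rule's target class → [v].
/o/ — between /v/ and /z/, before a voiced consonant — surfaces as [oː] (rule 2).
/z/ (between /o/ and /e/) is unaffected → [z].
/e/ (word-final): rule 2 targets it, but not before a voiced consonant → unchanged [e].

[leːmvoːze]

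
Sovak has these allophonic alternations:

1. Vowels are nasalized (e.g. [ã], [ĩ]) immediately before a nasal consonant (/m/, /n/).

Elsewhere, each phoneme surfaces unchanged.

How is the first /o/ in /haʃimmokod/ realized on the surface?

/o/ (between /m/ and /k/): rule 1 targets it, but not before a nasal consonant → unchanged [o].

[o]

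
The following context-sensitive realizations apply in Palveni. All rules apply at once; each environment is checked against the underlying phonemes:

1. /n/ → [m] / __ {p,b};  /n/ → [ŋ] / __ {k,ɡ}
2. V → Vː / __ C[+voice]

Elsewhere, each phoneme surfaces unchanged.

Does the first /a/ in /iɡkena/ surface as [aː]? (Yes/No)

No

/a/ (word-final) is in the target of rule 2 but the environment (before a voiced consonant) is not met → [a].
The actual realization is [a], not [aː].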